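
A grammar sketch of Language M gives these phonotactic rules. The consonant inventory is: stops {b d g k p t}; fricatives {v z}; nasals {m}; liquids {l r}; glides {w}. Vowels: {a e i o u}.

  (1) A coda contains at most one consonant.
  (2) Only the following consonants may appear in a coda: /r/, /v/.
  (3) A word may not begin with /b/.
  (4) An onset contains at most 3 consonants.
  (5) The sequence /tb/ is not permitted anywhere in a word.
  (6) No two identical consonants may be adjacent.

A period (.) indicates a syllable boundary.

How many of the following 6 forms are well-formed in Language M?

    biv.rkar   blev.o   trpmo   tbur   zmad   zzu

biv.rkar — violates constraint 3: word begins with /b/ → ill-formed
blev.o — violates constraint 3: word begins with /b/ → ill-formed
trpmo — violates constraint 4: syllable 1 onset /trpm/ has 4 consonants (> 3) → ill-formed
tbur — violates constraint 5: contains banned sequence /tb/ → ill-formed
zmad — violates constraint 2: syllable 1 coda contains /d/, which is not a licensed coda consonant → ill-formed
zzu — violates constraint 6: adjacent identical consonants /zz/ → ill-formed
No form is well-formed → 0.

0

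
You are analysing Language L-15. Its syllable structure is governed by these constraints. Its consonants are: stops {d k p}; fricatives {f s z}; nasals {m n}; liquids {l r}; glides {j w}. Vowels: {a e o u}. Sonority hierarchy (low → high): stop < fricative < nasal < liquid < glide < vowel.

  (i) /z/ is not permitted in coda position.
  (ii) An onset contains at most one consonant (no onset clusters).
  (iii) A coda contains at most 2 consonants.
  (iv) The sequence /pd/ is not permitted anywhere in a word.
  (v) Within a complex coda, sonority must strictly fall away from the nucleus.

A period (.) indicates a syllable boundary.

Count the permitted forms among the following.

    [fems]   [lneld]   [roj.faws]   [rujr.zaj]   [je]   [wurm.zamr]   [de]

[fems] — σ1 onset /f/, coda /ms/ (3→2 falls) ok → permitted
[lneld] — violates constraint (ii): syllable 1 onset /ln/ has 2 consonants (> 1) → not permitted
[roj.faws] — σ1 onset /r/, coda /j/ ok; σ2 onset /f/, coda /ws/ (5→2 falls) ok → permitted
[rujr.zaj] — σ1 onset /r/, coda /jr/ (5→4 falls) ok; σ2 onset /z/, coda /j/ ok → permitted
[je] — σ1 onset /j/, coda /∅/ ok → permitted
[wurm.zamr] — violates constraint (v): syllable 2 coda /mr/: /m/ (nasal, 3) → /r/ (liquid, 4) does not fall → not permitted
[de] — σ1 onset /d/, coda /∅/ ok → permitted
Permitted: [fems], [roj.faws], [rujr.zaj], [je], [de] → 5.

5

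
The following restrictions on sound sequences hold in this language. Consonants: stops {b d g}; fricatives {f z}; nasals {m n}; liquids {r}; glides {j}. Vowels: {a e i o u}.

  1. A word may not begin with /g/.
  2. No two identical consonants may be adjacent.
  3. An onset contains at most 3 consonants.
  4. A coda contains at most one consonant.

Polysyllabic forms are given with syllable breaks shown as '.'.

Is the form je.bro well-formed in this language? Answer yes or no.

je.bro — σ1 onset /j/, coda /∅/ ok; σ2 onset /br/ (2C), coda /∅/ ok → well-formed

yes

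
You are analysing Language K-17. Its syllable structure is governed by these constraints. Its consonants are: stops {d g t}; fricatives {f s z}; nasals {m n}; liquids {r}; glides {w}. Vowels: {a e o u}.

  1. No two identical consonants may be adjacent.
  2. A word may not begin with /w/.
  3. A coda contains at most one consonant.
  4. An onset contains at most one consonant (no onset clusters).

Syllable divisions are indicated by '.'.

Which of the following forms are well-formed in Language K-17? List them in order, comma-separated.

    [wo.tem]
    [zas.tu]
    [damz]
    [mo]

[wo.tem] — violates constraint 2: word begins with /w/ → ill-formed
[zas.tu] — σ1 onset /z/, coda /s/ ok; σ2 onset /t/, coda /∅/ ok → well-formed
[damz] — violates constraint 3: syllable 1 coda /mz/ has 2 consonants (> 1) → ill-formed
[mo] — σ1 onset /m/, coda /∅/ ok → well-formed

[zas.tu], [mo]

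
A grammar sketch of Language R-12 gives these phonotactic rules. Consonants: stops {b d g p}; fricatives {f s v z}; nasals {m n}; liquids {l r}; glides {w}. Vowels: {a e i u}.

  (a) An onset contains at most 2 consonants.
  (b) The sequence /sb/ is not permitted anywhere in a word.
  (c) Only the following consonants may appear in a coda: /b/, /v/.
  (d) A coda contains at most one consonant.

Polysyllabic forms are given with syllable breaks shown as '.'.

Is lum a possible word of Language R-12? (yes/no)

no

lum — violates constraint (c): syllable 1 coda contains /m/, which is not a licensed coda consonant → phonotactically illegal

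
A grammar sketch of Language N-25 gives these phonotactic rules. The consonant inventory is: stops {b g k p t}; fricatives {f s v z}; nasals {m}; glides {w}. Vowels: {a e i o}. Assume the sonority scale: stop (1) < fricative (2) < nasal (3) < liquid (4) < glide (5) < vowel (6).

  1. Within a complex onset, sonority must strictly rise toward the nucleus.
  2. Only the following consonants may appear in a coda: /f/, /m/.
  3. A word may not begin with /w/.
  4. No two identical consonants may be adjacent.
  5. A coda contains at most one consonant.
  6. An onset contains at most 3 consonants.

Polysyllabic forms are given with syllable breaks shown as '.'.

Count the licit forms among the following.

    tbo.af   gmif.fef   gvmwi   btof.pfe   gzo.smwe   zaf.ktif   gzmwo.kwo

1

tbo.af — violates constraint 1: syllable 1 onset /tb/: /t/ (stop, 1) → /b/ (stop, 1) does not rise → illicit
gmif.fef — violates constraint 4: adjacent identical consonants /ff/ → illicit
gvmwi — violates constraint 6: syllable 1 onset /gvmw/ has 4 consonants (> 3) → illicit
btof.pfe — violates constraint 1: syllable 1 onset /bt/: /b/ (stop, 1) → /t/ (stop, 1) does not rise → illicit
gzo.smwe — σ1 onset /gz/ (1→2 rises), coda /∅/ ok; σ2 onset /smw/ (2→3→5 rises), coda /∅/ ok → licit
zaf.ktif — violates constraint 1: syllable 2 onset /kt/: /k/ (stop, 1) → /t/ (stop, 1) does not rise → illicit
gzmwo.kwo — violates constraint 6: syllable 1 onset /gzmw/ has 4 consonants (> 3) → illicit
Licit: gzo.smwe → 1.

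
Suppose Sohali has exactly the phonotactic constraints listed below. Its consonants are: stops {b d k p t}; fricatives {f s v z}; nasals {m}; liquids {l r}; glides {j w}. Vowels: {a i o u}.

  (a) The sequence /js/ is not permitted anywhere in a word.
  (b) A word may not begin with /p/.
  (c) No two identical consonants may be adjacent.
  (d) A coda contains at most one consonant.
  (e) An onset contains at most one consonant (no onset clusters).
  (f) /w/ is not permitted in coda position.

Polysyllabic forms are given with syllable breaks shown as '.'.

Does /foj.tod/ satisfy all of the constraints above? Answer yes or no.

yes

/foj.tod/ — σ1 onset /f/, coda /j/ ok; σ2 onset /t/, coda /d/ ok → well-formed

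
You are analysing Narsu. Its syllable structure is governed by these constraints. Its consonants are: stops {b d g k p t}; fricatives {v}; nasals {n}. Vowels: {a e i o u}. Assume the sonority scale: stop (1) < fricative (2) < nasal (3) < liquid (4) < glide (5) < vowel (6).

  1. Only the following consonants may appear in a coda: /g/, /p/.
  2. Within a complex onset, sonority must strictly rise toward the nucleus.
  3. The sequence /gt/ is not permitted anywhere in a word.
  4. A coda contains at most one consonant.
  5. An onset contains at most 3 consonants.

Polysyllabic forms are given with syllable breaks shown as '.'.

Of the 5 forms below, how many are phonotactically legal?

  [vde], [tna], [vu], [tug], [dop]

4

[vde] — violates constraint 2: syllable 1 onset /vd/: /v/ (fricative, 2) → /d/ (stop, 1) does not rise → phonotactically illegal
[tna] — σ1 onset /tn/ (1→3 rises), coda /∅/ ok → phonotactically legal
[vu] — σ1 onset /v/, coda /∅/ ok → phonotactically legal
[tug] — σ1 onset /t/, coda /g/ ok → phonotactically legal
[dop] — σ1 onset /d/, coda /p/ ok → phonotactically legal
Phonotactically legal: [tna], [vu], [tug], [dop] → 4.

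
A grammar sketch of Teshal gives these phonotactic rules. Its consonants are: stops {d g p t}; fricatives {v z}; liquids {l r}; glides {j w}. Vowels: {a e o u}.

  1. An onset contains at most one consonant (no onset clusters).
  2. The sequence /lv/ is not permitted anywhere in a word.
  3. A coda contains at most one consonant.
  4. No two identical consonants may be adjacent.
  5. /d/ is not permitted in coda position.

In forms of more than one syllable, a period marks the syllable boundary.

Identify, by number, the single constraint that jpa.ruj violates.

jpa.ruj: syllable 1 onset /jp/ has 2 consonants (> 1).
This is a violation of constraint 1: "An onset contains at most one consonant (no onset clusters)."
The remaining constraints (2, 3, 4, 5) are satisfied.

1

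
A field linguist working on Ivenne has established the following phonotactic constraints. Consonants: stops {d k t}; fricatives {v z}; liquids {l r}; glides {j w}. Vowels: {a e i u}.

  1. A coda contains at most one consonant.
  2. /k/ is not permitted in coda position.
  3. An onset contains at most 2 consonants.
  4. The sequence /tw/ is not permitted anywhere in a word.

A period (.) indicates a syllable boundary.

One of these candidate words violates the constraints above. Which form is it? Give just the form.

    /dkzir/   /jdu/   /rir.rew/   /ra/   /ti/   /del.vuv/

/dkzir/ — violates constraint 3: syllable 1 onset /dkz/ has 3 consonants (> 2) → phonotactically illegal
/jdu/ — σ1 onset /jd/ (2C), coda /∅/ ok → phonotactically legal
/rir.rew/ — σ1 onset /r/, coda /r/ ok; σ2 onset /r/, coda /w/ ok → phonotactically legal
/ra/ — σ1 onset /r/, coda /∅/ ok → phonotactically legal
/ti/ — σ1 onset /t/, coda /∅/ ok → phonotactically legal
/del.vuv/ — σ1 onset /d/, coda /l/ ok; σ2 onset /v/, coda /v/ ok → phonotactically legal

/dkzir/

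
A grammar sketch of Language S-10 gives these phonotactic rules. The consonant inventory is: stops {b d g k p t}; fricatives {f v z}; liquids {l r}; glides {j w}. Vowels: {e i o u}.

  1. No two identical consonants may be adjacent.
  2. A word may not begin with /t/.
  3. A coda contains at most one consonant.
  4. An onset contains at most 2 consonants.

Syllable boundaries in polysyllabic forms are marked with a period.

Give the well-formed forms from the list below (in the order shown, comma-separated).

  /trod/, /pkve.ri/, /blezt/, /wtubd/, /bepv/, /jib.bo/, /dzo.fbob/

/trod/ — violates constraint 2: word begins with /t/ → ill-formed
/pkve.ri/ — violates constraint 4: syllable 1 onset /pkv/ has 3 consonants (> 2) → ill-formed
/blezt/ — violates constraint 3: syllable 1 coda /zt/ has 2 consonants (> 1) → ill-formed
/wtubd/ — violates constraint 3: syllable 1 coda /bd/ has 2 consonants (> 1) → ill-formed
/bepv/ — violates constraint 3: syllable 1 coda /pv/ has 2 consonants (> 1) → ill-formed
/jib.bo/ — violates constraint 1: adjacent identical consonants /bb/ → ill-formed
/dzo.fbob/ — σ1 onset /dz/ (2C), coda /∅/ ok; σ2 onset /fb/ (2C), coda /b/ ok → well-formed

/dzo.fbob/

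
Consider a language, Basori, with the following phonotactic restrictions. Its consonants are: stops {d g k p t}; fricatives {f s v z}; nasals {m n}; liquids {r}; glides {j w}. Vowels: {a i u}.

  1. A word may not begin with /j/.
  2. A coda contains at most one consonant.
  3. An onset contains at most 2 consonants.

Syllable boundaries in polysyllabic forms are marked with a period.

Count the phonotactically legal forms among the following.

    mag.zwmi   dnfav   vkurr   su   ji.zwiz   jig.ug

mag.zwmi — violates constraint 3: syllable 2 onset /zwm/ has 3 consonants (> 2) → phonotactically illegal
dnfav — violates constraint 3: syllable 1 onset /dnf/ has 3 consonants (> 2) → phonotactically illegal
vkurr — violates constraint 2: syllable 1 coda /rr/ has 2 consonants (> 1) → phonotactically illegal
su — σ1 onset /s/, coda /∅/ ok → phonotactically legal
ji.zwiz — violates constraint 1: word begins with /j/ → phonotactically illegal
jig.ug — violates constraint 1: word begins with /j/ → phonotactically illegal
Phonotactically legal: su → 1.

1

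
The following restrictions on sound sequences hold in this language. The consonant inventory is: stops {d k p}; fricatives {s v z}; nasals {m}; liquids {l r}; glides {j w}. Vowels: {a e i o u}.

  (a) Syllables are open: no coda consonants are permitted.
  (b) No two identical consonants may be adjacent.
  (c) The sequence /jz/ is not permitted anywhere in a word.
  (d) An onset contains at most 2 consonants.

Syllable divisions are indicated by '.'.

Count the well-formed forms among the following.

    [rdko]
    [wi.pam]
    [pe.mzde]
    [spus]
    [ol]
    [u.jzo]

0

[rdko] — violates constraint (d): syllable 1 onset /rdk/ has 3 consonants (> 2) → ill-formed
[wi.pam] — violates constraint (a): syllable 2 coda /m/ has 1 consonant (> 0) → ill-formed
[pe.mzde] — violates constraint (d): syllable 2 onset /mzd/ has 3 consonants (> 2) → ill-formed
[spus] — violates constraint (a): syllable 1 coda /s/ has 1 consonant (> 0) → ill-formed
[ol] — violates constraint (a): syllable 1 coda /l/ has 1 consonant (> 0) → ill-formed
[u.jzo] — violates constraint (c): contains banned sequence /jz/ → ill-formed
No form is well-formed → 0.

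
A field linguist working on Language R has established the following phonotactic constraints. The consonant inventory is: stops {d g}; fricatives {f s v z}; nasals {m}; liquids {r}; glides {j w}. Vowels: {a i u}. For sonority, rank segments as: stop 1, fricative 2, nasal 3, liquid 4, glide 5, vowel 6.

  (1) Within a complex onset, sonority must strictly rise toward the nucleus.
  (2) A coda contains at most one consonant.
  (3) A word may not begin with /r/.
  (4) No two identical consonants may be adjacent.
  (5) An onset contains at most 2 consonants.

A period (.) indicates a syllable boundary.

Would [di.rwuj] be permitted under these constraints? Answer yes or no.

[di.rwuj] — σ1 onset /d/, coda /∅/ ok; σ2 onset /rw/ (4→5 rises), coda /j/ ok → permitted

yes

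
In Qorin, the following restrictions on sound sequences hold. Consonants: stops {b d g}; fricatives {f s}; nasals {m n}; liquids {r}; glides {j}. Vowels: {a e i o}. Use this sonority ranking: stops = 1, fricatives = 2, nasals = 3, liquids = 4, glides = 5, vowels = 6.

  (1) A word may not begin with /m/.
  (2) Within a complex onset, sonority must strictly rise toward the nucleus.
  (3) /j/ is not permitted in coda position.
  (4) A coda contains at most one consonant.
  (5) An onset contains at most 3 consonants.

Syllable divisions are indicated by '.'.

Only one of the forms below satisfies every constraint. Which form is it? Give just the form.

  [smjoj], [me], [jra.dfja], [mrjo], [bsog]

[bsog]

[smjoj] — violates constraint 3: syllable 1 coda contains /j/ → ill-formed
[me] — violates constraint 1: word begins with /m/ → ill-formed
[jra.dfja] — violates constraint 2: syllable 1 onset /jr/: /j/ (glide, 5) → /r/ (liquid, 4) does not rise → ill-formed
[mrjo] — violates constraint 1: word begins with /m/ → ill-formed
[bsog] — σ1 onset /bs/ (1→2 rises), coda /g/ ok → well-formed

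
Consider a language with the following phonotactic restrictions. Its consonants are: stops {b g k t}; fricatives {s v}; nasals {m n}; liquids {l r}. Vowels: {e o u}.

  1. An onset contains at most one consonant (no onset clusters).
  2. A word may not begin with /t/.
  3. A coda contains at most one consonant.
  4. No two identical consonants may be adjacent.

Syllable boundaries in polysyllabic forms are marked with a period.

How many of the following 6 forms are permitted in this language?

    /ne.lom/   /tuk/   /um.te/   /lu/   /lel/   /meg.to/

5

/ne.lom/ — σ1 onset /n/, coda /∅/ ok; σ2 onset /l/, coda /m/ ok → permitted
/tuk/ — violates constraint 2: word begins with /t/ → not permitted
/um.te/ — σ1 onset /∅/, coda /m/ ok; σ2 onset /t/, coda /∅/ ok → permitted
/lu/ — σ1 onset /l/, coda /∅/ ok → permitted
/lel/ — σ1 onset /l/, coda /l/ ok → permitted
/meg.to/ — σ1 onset /m/, coda /g/ ok; σ2 onset /t/, coda /∅/ ok → permitted
Permitted: /ne.lom/, /um.te/, /lu/, /lel/, /meg.to/ → 5.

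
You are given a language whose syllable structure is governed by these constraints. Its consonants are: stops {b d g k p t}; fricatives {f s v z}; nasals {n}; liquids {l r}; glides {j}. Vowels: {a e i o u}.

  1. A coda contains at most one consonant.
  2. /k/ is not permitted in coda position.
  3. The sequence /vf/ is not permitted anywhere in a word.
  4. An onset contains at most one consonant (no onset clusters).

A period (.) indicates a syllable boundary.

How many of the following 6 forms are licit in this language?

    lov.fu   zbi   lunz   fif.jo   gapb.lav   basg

1

lov.fu — violates constraint 3: contains banned sequence /vf/ → illicit
zbi — violates constraint 4: syllable 1 onset /zb/ has 2 consonants (> 1) → illicit
lunz — violates constraint 1: syllable 1 coda /nz/ has 2 consonants (> 1) → illicit
fif.jo — σ1 onset /f/, coda /f/ ok; σ2 onset /j/, coda /∅/ ok → licit
gapb.lav — violates constraint 1: syllable 1 coda /pb/ has 2 consonants (> 1) → illicit
basg — violates constraint 1: syllable 1 coda /sg/ has 2 consonants (> 1) → illicit
Licit: fif.jo → 1.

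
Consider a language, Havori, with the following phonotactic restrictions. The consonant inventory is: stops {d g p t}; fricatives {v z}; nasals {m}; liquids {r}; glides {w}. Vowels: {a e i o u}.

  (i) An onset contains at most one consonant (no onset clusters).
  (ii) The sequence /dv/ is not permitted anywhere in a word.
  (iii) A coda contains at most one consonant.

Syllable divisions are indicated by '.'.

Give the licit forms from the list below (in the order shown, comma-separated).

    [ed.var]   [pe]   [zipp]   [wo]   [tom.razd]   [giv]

[pe], [wo], [giv]

[ed.var] — violates constraint (ii): contains banned sequence /dv/ → illicit
[pe] — σ1 onset /p/, coda /∅/ ok → licit
[zipp] — violates constraint (iii): syllable 1 coda /pp/ has 2 consonants (> 1) → illicit
[wo] — σ1 onset /w/, coda /∅/ ok → licit
[tom.razd] — violates constraint (iii): syllable 2 coda /zd/ has 2 consonants (> 1) → illicit
[giv] — σ1 onset /g/, coda /v/ ok → licit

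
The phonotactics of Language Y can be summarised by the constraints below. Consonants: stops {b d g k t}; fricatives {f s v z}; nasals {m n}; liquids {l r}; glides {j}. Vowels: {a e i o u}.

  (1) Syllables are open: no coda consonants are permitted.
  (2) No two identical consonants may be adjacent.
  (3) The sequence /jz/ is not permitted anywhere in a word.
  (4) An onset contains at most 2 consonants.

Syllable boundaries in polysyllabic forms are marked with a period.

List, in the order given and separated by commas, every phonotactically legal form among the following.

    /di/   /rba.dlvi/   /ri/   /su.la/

/di/, /ri/, /su.la/

/di/ — σ1 onset /d/, coda /∅/ ok → phonotactically legal
/rba.dlvi/ — violates constraint 4: syllable 2 onset /dlv/ has 3 consonants (> 2) → phonotactically illegal
/ri/ — σ1 onset /r/, coda /∅/ ok → phonotactically legal
/su.la/ — σ1 onset /s/, coda /∅/ ok; σ2 onset /l/, coda /∅/ ok → phonotactically legal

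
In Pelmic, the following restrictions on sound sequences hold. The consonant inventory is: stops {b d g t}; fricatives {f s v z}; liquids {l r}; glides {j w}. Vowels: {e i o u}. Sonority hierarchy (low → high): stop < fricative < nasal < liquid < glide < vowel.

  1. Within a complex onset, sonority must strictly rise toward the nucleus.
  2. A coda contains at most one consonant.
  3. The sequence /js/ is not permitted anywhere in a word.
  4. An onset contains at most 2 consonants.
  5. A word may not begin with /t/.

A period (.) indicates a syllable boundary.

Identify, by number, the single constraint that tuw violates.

5

tuw: word begins with /t/.
This is a violation of constraint 5: "A word may not begin with /t/."
The remaining constraints (1, 2, 3, 4) are satisfied.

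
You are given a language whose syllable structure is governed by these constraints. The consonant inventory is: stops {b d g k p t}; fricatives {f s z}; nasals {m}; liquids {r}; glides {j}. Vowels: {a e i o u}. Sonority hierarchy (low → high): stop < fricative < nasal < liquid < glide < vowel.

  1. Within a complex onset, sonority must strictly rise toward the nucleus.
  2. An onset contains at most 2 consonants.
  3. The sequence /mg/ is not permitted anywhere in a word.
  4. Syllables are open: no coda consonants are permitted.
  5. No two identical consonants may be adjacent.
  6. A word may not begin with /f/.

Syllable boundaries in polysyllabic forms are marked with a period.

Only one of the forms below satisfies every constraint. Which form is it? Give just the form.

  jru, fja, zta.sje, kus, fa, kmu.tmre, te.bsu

te.bsu

jru — violates constraint 1: syllable 1 onset /jr/: /j/ (glide, 5) → /r/ (liquid, 4) does not rise → phonotactically illegal
fja — violates constraint 6: word begins with /f/ → phonotactically illegal
zta.sje — violates constraint 1: syllable 1 onset /zt/: /z/ (fricative, 2) → /t/ (stop, 1) does not rise → phonotactically illegal
kus — violates constraint 4: syllable 1 coda /s/ has 1 consonant (> 0) → phonotactically illegal
fa — violates constraint 6: word begins with /f/ → phonotactically illegal
kmu.tmre — violates constraint 2: syllable 2 onset /tmr/ has 3 consonants (> 2) → phonotactically illegal
te.bsu — σ1 onset /t/, coda /∅/ ok; σ2 onset /bs/ (1→2 rises), coda /∅/ ok → phonotactically legal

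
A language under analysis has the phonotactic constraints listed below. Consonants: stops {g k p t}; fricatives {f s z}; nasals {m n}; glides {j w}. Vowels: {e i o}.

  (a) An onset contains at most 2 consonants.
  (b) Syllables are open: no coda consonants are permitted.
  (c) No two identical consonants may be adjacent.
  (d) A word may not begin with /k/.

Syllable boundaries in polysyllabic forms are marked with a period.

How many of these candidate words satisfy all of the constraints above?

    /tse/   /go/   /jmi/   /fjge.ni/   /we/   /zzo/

/tse/ — σ1 onset /ts/ (2C), coda /∅/ ok → phonotactically legal
/go/ — σ1 onset /g/, coda /∅/ ok → phonotactically legal
/jmi/ — σ1 onset /jm/ (2C), coda /∅/ ok → phonotactically legal
/fjge.ni/ — violates constraint (a): syllable 1 onset /fjg/ has 3 consonants (> 2) → phonotactically illegal
/we/ — σ1 onset /w/, coda /∅/ ok → phonotactically legal
/zzo/ — violates constraint (c): adjacent identical consonants /zz/ → phonotactically illegal
Phonotactically legal: /tse/, /go/, /jmi/, /we/ → 4.

4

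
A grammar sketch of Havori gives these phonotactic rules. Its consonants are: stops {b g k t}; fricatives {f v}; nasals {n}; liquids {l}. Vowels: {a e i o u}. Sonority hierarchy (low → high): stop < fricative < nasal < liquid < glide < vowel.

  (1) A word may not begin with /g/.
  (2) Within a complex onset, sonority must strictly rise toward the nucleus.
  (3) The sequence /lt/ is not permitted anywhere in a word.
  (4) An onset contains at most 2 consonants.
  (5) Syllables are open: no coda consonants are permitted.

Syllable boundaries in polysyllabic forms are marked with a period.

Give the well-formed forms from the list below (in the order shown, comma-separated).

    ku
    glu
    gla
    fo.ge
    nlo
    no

ku — σ1 onset /k/, coda /∅/ ok → well-formed
glu — violates constraint 1: word begins with /g/ → ill-formed
gla — violates constraint 1: word begins with /g/ → ill-formed
fo.ge — σ1 onset /f/, coda /∅/ ok; σ2 onset /g/, coda /∅/ ok → well-formed
nlo — σ1 onset /nl/ (3→4 rises), coda /∅/ ok → well-formed
no — σ1 onset /n/, coda /∅/ ok → well-formed

ku, fo.ge, nlo, no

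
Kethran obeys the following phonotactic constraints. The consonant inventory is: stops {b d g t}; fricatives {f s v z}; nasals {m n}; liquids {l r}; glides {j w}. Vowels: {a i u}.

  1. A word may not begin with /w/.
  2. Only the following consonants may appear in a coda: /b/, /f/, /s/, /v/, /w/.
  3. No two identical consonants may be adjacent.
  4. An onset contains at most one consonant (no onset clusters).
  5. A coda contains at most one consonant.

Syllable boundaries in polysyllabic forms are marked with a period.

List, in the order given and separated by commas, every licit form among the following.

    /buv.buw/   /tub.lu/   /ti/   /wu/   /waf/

/buv.buw/, /tub.lu/, /ti/

/buv.buw/ — σ1 onset /b/, coda /v/ ok; σ2 onset /b/, coda /w/ ok → licit
/tub.lu/ — σ1 onset /t/, coda /b/ ok; σ2 onset /l/, coda /∅/ ok → licit
/ti/ — σ1 onset /t/, coda /∅/ ok → licit
/wu/ — violates constraint 1: word begins with /w/ → illicit
/waf/ — violates constraint 1: word begins with /w/ → illicit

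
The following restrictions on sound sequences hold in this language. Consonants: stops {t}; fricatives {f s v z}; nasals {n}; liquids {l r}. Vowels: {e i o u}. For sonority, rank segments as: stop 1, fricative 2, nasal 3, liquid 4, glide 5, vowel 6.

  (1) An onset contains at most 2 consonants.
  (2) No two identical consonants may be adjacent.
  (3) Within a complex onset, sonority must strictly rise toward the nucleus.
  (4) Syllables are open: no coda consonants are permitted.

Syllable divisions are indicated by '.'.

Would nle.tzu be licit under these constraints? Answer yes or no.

yes

nle.tzu — σ1 onset /nl/ (3→4 rises), coda /∅/ ok; σ2 onset /tz/ (1→2 rises), coda /∅/ ok → licit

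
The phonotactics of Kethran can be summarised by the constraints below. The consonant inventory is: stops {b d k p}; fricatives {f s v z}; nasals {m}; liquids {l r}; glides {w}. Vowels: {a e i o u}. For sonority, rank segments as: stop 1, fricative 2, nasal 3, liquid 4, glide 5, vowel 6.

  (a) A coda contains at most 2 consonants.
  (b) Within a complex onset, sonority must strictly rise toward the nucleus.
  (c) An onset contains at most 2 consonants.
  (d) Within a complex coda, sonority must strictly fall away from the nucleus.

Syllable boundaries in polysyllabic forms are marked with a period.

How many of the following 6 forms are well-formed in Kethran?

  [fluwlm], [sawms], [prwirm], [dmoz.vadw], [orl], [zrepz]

0

[fluwlm] — violates constraint (a): syllable 1 coda /wlm/ has 3 consonants (> 2) → ill-formed
[sawms] — violates constraint (a): syllable 1 coda /wms/ has 3 consonants (> 2) → ill-formed
[prwirm] — violates constraint (c): syllable 1 onset /prw/ has 3 consonants (> 2) → ill-formed
[dmoz.vadw] — violates constraint (d): syllable 2 coda /dw/: /d/ (stop, 1) → /w/ (glide, 5) does not fall → ill-formed
[orl] — violates constraint (d): syllable 1 coda /rl/: /r/ (liquid, 4) → /l/ (liquid, 4) does not fall → ill-formed
[zrepz] — violates constraint (d): syllable 1 coda /pz/: /p/ (stop, 1) → /z/ (fricative, 2) does not fall → ill-formed
No form is well-formed → 0.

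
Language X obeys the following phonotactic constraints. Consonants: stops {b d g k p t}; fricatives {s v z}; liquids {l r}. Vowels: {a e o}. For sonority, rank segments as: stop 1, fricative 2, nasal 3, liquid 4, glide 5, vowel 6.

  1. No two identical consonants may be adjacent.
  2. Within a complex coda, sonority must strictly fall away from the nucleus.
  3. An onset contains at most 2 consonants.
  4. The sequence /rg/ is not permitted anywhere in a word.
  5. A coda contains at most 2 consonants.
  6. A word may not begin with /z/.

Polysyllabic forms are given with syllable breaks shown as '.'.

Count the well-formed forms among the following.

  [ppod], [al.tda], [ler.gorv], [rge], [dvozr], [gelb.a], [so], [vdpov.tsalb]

3

[ppod] — violates constraint 1: adjacent identical consonants /pp/ → ill-formed
[al.tda] — σ1 onset /∅/, coda /l/ ok; σ2 onset /td/ (2C), coda /∅/ ok → well-formed
[ler.gorv] — violates constraint 4: contains banned sequence /rg/ → ill-formed
[rge] — violates constraint 4: contains banned sequence /rg/ → ill-formed
[dvozr] — violates constraint 2: syllable 1 coda /zr/: /z/ (fricative, 2) → /r/ (liquid, 4) does not fall → ill-formed
[gelb.a] — σ1 onset /g/, coda /lb/ (4→1 falls) ok; σ2 onset /∅/, coda /∅/ ok → well-formed
[so] — σ1 onset /s/, coda /∅/ ok → well-formed
[vdpov.tsalb] — violates constraint 3: syllable 1 onset /vdp/ has 3 consonants (> 2) → ill-formed
Well-formed: [al.tda], [gelb.a], [so] → 3.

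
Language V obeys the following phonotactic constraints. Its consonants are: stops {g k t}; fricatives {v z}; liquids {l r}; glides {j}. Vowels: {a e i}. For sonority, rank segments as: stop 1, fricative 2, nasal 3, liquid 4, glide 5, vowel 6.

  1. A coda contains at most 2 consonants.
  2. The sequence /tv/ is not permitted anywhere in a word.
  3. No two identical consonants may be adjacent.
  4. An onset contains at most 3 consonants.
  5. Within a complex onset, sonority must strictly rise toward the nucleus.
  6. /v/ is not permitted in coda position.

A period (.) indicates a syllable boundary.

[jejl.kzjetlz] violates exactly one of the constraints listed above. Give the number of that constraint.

1

[jejl.kzjetlz]: syllable 2 coda /tlz/ has 3 consonants (> 2).
This is a violation of constraint 1: "A coda contains at most 2 consonants."
The remaining constraints (2, 3, 4, 5, 6) are satisfied.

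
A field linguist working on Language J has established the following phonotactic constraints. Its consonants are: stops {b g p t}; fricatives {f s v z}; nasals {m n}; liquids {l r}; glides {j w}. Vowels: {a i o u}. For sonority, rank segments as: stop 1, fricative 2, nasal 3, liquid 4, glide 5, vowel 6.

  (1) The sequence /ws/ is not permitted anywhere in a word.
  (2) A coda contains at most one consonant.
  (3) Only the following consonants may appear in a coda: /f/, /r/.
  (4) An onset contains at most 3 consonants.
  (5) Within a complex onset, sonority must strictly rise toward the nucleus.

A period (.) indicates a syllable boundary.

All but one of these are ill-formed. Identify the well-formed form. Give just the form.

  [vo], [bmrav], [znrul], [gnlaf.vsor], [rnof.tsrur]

[vo] — σ1 onset /v/, coda /∅/ ok → well-formed
[bmrav] — violates constraint 3: syllable 1 coda contains /v/, which is not a licensed coda consonant → ill-formed
[znrul] — violates constraint 3: syllable 1 coda contains /l/, which is not a licensed coda consonant → ill-formed
[gnlaf.vsor] — violates constraint 5: syllable 2 onset /vs/: /v/ (fricative, 2) → /s/ (fricative, 2) does not rise → ill-formed
[rnof.tsrur] — violates constraint 5: syllable 1 onset /rn/: /r/ (liquid, 4) → /n/ (nasal, 3) does not rise → ill-formed

[vo]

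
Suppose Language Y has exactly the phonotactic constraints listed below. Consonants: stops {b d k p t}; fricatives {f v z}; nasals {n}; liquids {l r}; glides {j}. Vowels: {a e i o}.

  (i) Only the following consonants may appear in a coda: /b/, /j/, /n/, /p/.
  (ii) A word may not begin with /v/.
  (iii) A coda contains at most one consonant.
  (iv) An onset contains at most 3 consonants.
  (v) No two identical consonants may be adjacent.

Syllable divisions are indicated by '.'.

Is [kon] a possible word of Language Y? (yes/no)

yes

[kon] — σ1 onset /k/, coda /n/ ok → permitted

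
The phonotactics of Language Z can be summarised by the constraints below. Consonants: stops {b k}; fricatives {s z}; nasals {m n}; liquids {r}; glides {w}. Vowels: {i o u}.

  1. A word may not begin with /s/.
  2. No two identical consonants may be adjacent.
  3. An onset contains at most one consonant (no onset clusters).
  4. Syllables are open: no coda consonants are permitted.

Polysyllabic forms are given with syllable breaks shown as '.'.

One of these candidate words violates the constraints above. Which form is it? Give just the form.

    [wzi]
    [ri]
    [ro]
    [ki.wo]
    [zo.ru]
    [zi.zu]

[wzi] — violates constraint 3: syllable 1 onset /wz/ has 2 consonants (> 1) → illicit
[ri] — σ1 onset /r/, coda /∅/ ok → licit
[ro] — σ1 onset /r/, coda /∅/ ok → licit
[ki.wo] — σ1 onset /k/, coda /∅/ ok; σ2 onset /w/, coda /∅/ ok → licit
[zo.ru] — σ1 onset /z/, coda /∅/ ok; σ2 onset /r/, coda /∅/ ok → licit
[zi.zu] — σ1 onset /z/, coda /∅/ ok; σ2 onset /z/, coda /∅/ ok → licit

[wzi]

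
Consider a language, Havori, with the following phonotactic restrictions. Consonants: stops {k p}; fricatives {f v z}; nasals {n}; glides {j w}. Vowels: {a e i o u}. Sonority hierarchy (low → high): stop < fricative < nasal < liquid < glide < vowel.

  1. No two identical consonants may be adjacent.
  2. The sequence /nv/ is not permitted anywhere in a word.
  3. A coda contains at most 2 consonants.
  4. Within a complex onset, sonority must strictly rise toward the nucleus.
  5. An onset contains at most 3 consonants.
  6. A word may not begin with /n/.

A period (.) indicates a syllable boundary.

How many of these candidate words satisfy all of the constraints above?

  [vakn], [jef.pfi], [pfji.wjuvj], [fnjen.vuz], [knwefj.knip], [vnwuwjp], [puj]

[vakn] — σ1 onset /v/, coda /kn/ (2C) ok → well-formed
[jef.pfi] — σ1 onset /j/, coda /f/ ok; σ2 onset /pf/ (1→2 rises), coda /∅/ ok → well-formed
[pfji.wjuvj] — violates constraint 4: syllable 2 onset /wj/: /w/ (glide, 5) → /j/ (glide, 5) does not rise → ill-formed
[fnjen.vuz] — violates constraint 2: contains banned sequence /nv/ → ill-formed
[knwefj.knip] — σ1 onset /knw/ (1→3→5 rises), coda /fj/ (2C) ok; σ2 onset /kn/ (1→3 rises), coda /p/ ok → well-formed
[vnwuwjp] — violates constraint 3: syllable 1 coda /wjp/ has 3 consonants (> 2) → ill-formed
[puj] — σ1 onset /p/, coda /j/ ok → well-formed
Well-formed: [vakn], [jef.pfi], [knwefj.knip], [puj] → 4.

4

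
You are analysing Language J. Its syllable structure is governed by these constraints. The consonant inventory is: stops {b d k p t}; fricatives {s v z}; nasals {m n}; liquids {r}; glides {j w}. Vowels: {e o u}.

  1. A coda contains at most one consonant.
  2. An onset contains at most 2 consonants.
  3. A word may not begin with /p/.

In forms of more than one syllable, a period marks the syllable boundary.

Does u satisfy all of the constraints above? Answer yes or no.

u — σ1 onset /∅/, coda /∅/ ok → well-formed

yes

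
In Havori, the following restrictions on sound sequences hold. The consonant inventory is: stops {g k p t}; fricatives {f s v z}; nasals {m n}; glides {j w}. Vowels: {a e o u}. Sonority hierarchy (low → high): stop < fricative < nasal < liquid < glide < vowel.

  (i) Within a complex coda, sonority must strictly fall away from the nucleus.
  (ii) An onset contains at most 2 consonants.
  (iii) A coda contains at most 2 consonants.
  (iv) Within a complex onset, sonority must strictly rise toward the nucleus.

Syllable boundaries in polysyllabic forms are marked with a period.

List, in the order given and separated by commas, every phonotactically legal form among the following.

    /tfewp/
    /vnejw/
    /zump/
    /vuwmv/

/tfewp/ — σ1 onset /tf/ (1→2 rises), coda /wp/ (5→1 falls) ok → phonotactically legal
/vnejw/ — violates constraint (i): syllable 1 coda /jw/: /j/ (glide, 5) → /w/ (glide, 5) does not fall → phonotactically illegal
/zump/ — σ1 onset /z/, coda /mp/ (3→1 falls) ok → phonotactically legal
/vuwmv/ — violates constraint (iii): syllable 1 coda /wmv/ has 3 consonants (> 2) → phonotactically illegal

/tfewp/, /zump/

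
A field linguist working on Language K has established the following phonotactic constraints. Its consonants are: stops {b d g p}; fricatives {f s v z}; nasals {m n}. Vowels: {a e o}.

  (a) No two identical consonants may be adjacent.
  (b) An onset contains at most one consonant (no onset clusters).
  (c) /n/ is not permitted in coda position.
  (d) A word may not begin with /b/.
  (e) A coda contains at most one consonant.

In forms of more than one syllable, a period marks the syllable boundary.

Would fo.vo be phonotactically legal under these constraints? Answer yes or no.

fo.vo — σ1 onset /f/, coda /∅/ ok; σ2 onset /v/, coda /∅/ ok → phonotactically legal

yes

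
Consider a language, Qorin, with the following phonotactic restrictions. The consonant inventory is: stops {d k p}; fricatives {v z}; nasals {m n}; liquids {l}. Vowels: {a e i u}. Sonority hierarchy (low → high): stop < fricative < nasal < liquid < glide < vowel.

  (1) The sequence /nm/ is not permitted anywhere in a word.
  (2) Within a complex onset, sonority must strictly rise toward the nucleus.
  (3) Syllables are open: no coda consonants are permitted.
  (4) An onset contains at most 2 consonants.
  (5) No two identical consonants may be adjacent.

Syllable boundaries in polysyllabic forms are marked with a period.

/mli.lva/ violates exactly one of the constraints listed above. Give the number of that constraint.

/mli.lva/: syllable 2 onset /lv/: /l/ (liquid, 4) → /v/ (fricative, 2) does not rise.
This is a violation of constraint 2: "Within a complex onset, sonority must strictly rise toward the nucleus."
The remaining constraints (1, 3, 4, 5) are satisfied.

2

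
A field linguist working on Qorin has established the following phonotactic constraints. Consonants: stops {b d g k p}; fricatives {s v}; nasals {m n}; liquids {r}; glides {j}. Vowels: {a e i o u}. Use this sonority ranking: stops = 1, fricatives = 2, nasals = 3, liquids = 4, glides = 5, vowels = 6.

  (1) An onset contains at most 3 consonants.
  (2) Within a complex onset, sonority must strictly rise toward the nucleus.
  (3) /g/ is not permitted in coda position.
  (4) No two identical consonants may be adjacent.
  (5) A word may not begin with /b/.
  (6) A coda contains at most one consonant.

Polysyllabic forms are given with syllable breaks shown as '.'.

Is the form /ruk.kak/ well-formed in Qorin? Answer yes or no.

no

/ruk.kak/ — violates constraint 4: adjacent identical consonants /kk/ → ill-formed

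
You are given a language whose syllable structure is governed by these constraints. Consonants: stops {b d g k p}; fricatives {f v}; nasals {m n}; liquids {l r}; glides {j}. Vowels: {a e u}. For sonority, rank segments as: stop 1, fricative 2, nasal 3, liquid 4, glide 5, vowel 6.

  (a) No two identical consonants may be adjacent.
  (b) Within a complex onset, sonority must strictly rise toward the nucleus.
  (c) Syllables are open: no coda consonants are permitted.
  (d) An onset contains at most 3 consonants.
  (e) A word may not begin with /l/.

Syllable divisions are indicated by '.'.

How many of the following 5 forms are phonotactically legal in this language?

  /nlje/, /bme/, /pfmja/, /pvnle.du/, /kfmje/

/nlje/ — σ1 onset /nlj/ (3→4→5 rises), coda /∅/ ok → phonotactically legal
/bme/ — σ1 onset /bm/ (1→3 rises), coda /∅/ ok → phonotactically legal
/pfmja/ — violates constraint (d): syllable 1 onset /pfmj/ has 4 consonants (> 3) → phonotactically illegal
/pvnle.du/ — violates constraint (d): syllable 1 onset /pvnl/ has 4 consonants (> 3) → phonotactically illegal
/kfmje/ — violates constraint (d): syllable 1 onset /kfmj/ has 4 consonants (> 3) → phonotactically illegal
Phonotactically legal: /nlje/, /bme/ → 2.

2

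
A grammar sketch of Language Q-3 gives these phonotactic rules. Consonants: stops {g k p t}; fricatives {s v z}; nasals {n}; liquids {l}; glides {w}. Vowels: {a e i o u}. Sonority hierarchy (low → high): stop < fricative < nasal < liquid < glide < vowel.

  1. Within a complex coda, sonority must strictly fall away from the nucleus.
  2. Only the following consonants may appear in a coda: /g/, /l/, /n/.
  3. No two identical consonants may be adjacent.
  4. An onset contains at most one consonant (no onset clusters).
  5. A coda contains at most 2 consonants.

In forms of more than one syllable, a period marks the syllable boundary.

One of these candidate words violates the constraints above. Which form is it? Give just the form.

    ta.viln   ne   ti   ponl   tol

ponl

ta.viln — σ1 onset /t/, coda /∅/ ok; σ2 onset /v/, coda /ln/ (4→3 falls) ok → well-formed
ne — σ1 onset /n/, coda /∅/ ok → well-formed
ti — σ1 onset /t/, coda /∅/ ok → well-formed
ponl — violates constraint 1: syllable 1 coda /nl/: /n/ (nasal, 3) → /l/ (liquid, 4) does not fall → ill-formed
tol — σ1 onset /t/, coda /l/ ok → well-formed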